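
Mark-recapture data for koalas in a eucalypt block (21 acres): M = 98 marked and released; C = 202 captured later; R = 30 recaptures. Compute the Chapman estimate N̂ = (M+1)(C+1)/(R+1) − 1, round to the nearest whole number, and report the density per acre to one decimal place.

density ≈ 30.8 koalas per acre

N̂ = 99·203/31 − 1 = 20097/31 − 1 ≈ 647.3 → 647
Density = N̂ / area = 647 / 21 ≈ 30.81 → 30.8 per acre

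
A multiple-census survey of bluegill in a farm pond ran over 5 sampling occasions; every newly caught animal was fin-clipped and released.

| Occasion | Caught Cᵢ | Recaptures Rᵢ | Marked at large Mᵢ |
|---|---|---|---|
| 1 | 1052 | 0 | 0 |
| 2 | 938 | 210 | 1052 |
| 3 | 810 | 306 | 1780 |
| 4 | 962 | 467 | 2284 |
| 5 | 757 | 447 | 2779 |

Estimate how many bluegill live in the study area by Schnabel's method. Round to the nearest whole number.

Σ MᵢCᵢ = 0·1052 + 1052·938 + 1780·810 + 2284·962 + 2779·757 = 0 + 986776 + 1441800 + 2197208 + 2103703 = 6729487
Σ Rᵢ = 0 + 210 + 306 + 467 + 447 = 1430
N̂ = 6729487 / 1430 ≈ 4705.9 → 4706

N ≈ 4706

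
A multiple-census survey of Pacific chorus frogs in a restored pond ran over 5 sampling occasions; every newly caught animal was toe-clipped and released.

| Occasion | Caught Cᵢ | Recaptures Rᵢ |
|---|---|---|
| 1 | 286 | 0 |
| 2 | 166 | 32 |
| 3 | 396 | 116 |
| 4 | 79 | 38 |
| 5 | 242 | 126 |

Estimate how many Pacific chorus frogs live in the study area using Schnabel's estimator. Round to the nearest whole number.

N ≈ 1437

Marked at large before each occasion: Mᵢ = Σⱼ<ᵢ (Cⱼ − Rⱼ) → M1=0, M2=286, M3=420, M4=700, M5=741
Σ MᵢCᵢ = 0·286 + 286·166 + 420·396 + 700·79 + 741·242 = 0 + 47476 + 166320 + 55300 + 179322 = 448418
Σ Rᵢ = 0 + 32 + 116 + 38 + 126 = 312
N̂ = 448418 / 312 ≈ 1437.2 → 1437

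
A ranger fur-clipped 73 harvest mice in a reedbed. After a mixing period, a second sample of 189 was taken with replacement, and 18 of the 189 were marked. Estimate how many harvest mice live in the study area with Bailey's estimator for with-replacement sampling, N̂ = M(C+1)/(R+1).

N = 730

N̂ = 73·(189+1)/(18+1) = 73·190/19 = 13870/19 = 730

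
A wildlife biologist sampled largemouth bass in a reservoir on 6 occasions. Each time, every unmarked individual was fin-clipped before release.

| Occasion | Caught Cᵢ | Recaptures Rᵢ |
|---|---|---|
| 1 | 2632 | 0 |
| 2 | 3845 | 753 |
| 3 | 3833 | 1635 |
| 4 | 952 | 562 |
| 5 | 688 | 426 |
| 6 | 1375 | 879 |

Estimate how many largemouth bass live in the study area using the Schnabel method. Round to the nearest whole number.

Marked at large before each occasion: Mᵢ = Σⱼ<ᵢ (Cⱼ − Rⱼ) → M1=0, M2=2632, M3=5724, M4=7922, M5=8312, M6=8574
Σ MᵢCᵢ = 0·2632 + 2632·3845 + 5724·3833 + 7922·952 + 8312·688 + 8574·1375 = 0 + 10120040 + 21940092 + 7541744 + 5718656 + 11789250 = 57109782
Σ Rᵢ = 0 + 753 + 1635 + 562 + 426 + 879 = 4255
N̂ = 57109782 / 4255 ≈ 13421.8 → 13422

N ≈ 13,422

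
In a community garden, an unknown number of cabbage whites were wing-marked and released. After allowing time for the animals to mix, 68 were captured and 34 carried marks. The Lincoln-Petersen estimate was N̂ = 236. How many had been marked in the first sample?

From N = M·C/R: M = N·R / C = 236·34 / 68 = 8024 / 68 = 118.

M = 118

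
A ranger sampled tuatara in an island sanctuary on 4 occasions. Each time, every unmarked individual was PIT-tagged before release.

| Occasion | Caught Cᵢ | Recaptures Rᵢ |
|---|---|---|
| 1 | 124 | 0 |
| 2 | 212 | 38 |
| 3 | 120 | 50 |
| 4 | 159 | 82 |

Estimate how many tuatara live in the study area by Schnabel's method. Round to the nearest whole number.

N ≈ 709

Marked at large before each occasion: Mᵢ = Σⱼ<ᵢ (Cⱼ − Rⱼ) → M1=0, M2=124, M3=298, M4=368
Σ MᵢCᵢ = 0·124 + 124·212 + 298·120 + 368·159 = 0 + 26288 + 35760 + 58512 = 120560
Σ Rᵢ = 0 + 38 + 50 + 82 = 170
N̂ = 120560 / 170 ≈ 709.2 → 709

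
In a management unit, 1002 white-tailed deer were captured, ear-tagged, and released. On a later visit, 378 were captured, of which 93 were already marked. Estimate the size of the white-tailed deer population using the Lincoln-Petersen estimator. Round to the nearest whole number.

N ≈ 4073

The marked fraction in the recapture sample should equal the marked fraction in the population: 93/378 = 1002/N.
N = (1002 × 378) / 93 = 378756 / 93 ≈ 4072.6 → 4073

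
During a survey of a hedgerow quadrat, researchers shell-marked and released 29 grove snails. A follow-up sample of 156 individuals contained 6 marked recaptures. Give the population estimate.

N = 754

N = (29 × 156) / 6 = 4524 / 6 = 754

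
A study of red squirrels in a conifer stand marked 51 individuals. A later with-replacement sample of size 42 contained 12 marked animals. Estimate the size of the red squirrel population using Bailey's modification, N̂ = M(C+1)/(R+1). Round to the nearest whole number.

N̂ = 51·(42+1)/(12+1) = 51·43/13 = 2193/13 ≈ 168.7 → 169

N ≈ 169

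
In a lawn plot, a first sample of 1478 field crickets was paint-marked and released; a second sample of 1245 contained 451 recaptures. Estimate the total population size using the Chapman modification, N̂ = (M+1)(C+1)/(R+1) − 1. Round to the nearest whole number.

N̂ = (1478+1)(1245+1)/(451+1) − 1 = 1479·1246/452 − 1
= 1842834/452 − 1 ≈ 4077.1 − 1 ≈ 4076.1 → 4076

N ≈ 4076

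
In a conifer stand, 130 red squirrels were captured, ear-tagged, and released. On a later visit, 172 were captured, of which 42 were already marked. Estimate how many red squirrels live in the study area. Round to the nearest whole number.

N ≈ 532

The marked fraction in the recapture sample should equal the marked fraction in the population: 42/172 = 130/N.
N = (130 × 172) / 42 = 22360 / 42 ≈ 532.4 → 532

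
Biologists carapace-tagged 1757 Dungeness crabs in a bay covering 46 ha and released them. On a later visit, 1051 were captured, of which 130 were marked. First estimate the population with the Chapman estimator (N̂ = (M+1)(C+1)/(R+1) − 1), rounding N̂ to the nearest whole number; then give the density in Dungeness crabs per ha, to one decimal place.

density ≈ 306.9 Dungeness crabs per ha

N̂ = 1758·1052/131 − 1 = 1849416/131 − 1 ≈ 14116.7 → 14117
Density = N̂ / area = 14117 / 46 ≈ 306.89 → 306.9 per ha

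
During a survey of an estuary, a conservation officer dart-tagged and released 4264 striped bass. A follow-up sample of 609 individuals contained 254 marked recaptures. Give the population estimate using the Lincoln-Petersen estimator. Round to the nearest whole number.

N ≈ 10,224

If marked individuals mix randomly, R/C ≈ M/N, giving N ≈ M·C/R.
N = (4264 × 609) / 254 = 2596776 / 254 ≈ 10223.5 → 10224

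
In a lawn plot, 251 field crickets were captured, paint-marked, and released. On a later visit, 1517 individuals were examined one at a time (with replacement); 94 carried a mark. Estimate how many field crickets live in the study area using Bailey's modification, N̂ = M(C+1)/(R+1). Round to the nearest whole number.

N̂ = 251·(1517+1)/(94+1) = 251·1518/95 = 381018/95 ≈ 4010.7 → 4011

N ≈ 4011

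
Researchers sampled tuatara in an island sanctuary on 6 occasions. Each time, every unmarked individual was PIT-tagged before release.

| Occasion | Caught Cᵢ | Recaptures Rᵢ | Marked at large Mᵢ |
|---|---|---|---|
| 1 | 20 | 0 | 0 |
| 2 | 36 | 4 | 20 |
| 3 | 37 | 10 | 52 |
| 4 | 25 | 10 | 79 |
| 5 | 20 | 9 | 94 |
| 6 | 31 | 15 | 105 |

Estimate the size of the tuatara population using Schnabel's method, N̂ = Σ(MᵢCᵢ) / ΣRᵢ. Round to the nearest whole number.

N ≈ 203

Σ MᵢCᵢ = 0·20 + 20·36 + 52·37 + 79·25 + 94·20 + 105·31 = 0 + 720 + 1924 + 1975 + 1880 + 3255 = 9754
Σ Rᵢ = 0 + 4 + 10 + 10 + 9 + 15 = 48
N̂ = 9754 / 48 ≈ 203.2 → 203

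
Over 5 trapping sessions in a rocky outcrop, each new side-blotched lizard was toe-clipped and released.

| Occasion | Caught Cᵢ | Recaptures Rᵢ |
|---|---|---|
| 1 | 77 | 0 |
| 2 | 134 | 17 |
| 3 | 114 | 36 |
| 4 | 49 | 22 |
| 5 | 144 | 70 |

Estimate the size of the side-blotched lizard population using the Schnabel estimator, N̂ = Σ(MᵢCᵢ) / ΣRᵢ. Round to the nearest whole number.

Marked at large before each occasion: Mᵢ = Σⱼ<ᵢ (Cⱼ − Rⱼ) → M1=0, M2=77, M3=194, M4=272, M5=299
Σ MᵢCᵢ = 0·77 + 77·134 + 194·114 + 272·49 + 299·144 = 0 + 10318 + 22116 + 13328 + 43056 = 88818
Σ Rᵢ = 0 + 17 + 36 + 22 + 70 = 145
N̂ = 88818 / 145 ≈ 612.5 → 613

N ≈ 613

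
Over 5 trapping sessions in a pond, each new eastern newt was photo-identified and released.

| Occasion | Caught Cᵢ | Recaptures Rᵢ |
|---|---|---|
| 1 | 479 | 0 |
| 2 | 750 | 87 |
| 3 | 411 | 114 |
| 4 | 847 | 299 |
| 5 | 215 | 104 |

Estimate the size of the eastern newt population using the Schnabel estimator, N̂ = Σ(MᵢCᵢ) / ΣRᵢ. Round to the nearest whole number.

Marked at large before each occasion: Mᵢ = Σⱼ<ᵢ (Cⱼ − Rⱼ) → M1=0, M2=479, M3=1142, M4=1439, M5=1987
Σ MᵢCᵢ = 0·479 + 479·750 + 1142·411 + 1439·847 + 1987·215 = 0 + 359250 + 469362 + 1218833 + 427205 = 2474650
Σ Rᵢ = 0 + 87 + 114 + 299 + 104 = 604
N̂ = 2474650 / 604 ≈ 4097.1 → 4097

N ≈ 4097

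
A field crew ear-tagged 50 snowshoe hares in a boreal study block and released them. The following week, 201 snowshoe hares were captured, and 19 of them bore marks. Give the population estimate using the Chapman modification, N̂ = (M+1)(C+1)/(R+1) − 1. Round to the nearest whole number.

N ≈ 514

N̂ = (50+1)(201+1)/(19+1) − 1 = 51·202/20 − 1
= 10302/20 − 1 ≈ 515.1 − 1 ≈ 514.1 → 514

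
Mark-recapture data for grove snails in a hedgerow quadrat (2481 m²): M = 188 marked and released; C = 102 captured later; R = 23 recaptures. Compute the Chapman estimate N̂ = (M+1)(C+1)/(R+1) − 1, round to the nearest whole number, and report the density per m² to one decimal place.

N̂ = 189·103/24 − 1 = 19467/24 − 1 ≈ 810.1 → 810
Density = N̂ / area = 810 / 2481 ≈ 0.33 → 0.3 per m²

density ≈ 0.3 grove snails per m²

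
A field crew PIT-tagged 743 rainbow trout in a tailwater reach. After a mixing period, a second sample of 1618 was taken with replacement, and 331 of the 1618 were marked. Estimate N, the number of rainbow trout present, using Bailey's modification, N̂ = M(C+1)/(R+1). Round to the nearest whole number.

N ≈ 3623

N̂ = 743·(1618+1)/(331+1) = 743·1619/332 = 1202917/332 ≈ 3623.2 → 3623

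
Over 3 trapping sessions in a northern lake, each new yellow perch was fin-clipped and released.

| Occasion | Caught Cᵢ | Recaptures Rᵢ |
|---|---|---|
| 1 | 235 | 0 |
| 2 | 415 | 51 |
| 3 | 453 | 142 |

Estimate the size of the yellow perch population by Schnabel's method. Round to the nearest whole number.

N ≈ 1911

Marked at large before each occasion: Mᵢ = Σⱼ<ᵢ (Cⱼ − Rⱼ) → M1=0, M2=235, M3=599
Σ MᵢCᵢ = 0·235 + 235·415 + 599·453 = 0 + 97525 + 271347 = 368872
Σ Rᵢ = 0 + 51 + 142 = 193
N̂ = 368872 / 193 ≈ 1911.3 → 1911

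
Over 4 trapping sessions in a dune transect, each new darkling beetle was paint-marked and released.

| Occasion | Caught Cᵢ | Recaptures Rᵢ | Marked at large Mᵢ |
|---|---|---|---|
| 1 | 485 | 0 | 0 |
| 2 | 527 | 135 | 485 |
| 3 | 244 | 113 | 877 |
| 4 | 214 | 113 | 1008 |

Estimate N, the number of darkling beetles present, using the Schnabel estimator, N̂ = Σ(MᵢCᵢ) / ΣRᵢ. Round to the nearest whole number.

N ≈ 1898

Σ MᵢCᵢ = 0·485 + 485·527 + 877·244 + 1008·214 = 0 + 255595 + 213988 + 215712 = 685295
Σ Rᵢ = 0 + 135 + 113 + 113 = 361
N̂ = 685295 / 361 ≈ 1898.3 → 1898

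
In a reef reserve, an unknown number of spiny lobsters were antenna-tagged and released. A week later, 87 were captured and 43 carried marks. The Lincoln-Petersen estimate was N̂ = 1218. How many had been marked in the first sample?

From N = M·C/R: M = N·R / C = 1218·43 / 87 = 52374 / 87 = 602.

M = 602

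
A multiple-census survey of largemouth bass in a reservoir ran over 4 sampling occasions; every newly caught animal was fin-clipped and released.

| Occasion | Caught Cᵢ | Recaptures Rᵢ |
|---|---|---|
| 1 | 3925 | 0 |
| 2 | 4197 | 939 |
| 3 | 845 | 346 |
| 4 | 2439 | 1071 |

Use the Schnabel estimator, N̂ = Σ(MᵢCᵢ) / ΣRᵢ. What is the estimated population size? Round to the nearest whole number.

N ≈ 17,521

Marked at large before each occasion: Mᵢ = Σⱼ<ᵢ (Cⱼ − Rⱼ) → M1=0, M2=3925, M3=7183, M4=7682
Σ MᵢCᵢ = 0·3925 + 3925·4197 + 7183·845 + 7682·2439 = 0 + 16473225 + 6069635 + 18736398 = 41279258
Σ Rᵢ = 0 + 939 + 346 + 1071 = 2356
N̂ = 41279258 / 2356 ≈ 17520.9 → 17521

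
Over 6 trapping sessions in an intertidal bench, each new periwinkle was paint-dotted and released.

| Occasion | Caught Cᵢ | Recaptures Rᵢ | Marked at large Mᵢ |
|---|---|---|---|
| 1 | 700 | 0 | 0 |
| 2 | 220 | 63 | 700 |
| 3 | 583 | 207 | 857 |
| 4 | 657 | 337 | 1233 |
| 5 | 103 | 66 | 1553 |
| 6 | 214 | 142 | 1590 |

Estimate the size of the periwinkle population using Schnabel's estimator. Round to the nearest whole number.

N ≈ 2410

Σ MᵢCᵢ = 0·700 + 700·220 + 857·583 + 1233·657 + 1553·103 + 1590·214 = 0 + 154000 + 499631 + 810081 + 159959 + 340260 = 1963931
Σ Rᵢ = 0 + 63 + 207 + 337 + 66 + 142 = 815
N̂ = 1963931 / 815 ≈ 2409.7 → 2410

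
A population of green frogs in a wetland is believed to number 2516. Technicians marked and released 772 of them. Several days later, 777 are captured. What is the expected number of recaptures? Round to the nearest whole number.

The marked fraction of the population is 772/2516, so in a sample of 777 expect C·(M/N) marked.
E[R] = 772 × 777 / 2516 = 599844 / 2516 ≈ 238.4 → 238

expected recaptures ≈ 238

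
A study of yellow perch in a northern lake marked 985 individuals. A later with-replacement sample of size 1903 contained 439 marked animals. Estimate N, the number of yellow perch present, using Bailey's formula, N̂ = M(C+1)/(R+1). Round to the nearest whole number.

N ≈ 4262

N̂ = 985·(1903+1)/(439+1) = 985·1904/440 = 1875440/440 ≈ 4262.4 → 4262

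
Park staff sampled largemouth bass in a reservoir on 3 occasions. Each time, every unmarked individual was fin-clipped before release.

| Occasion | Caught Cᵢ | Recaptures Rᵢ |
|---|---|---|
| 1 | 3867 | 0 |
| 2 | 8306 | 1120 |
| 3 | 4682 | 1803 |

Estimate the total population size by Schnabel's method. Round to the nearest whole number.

N ≈ 28,693

Marked at large before each occasion: Mᵢ = Σⱼ<ᵢ (Cⱼ − Rⱼ) → M1=0, M2=3867, M3=11053
Σ MᵢCᵢ = 0·3867 + 3867·8306 + 11053·4682 = 0 + 32119302 + 51750146 = 83869448
Σ Rᵢ = 0 + 1120 + 1803 = 2923
N̂ = 83869448 / 2923 ≈ 28692.9 → 28693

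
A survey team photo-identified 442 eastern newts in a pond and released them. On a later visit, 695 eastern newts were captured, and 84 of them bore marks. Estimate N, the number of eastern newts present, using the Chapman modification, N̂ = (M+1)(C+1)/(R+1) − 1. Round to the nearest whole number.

N ≈ 3626

N̂ = (442+1)(695+1)/(84+1) − 1 = 443·696/85 − 1
= 308328/85 − 1 ≈ 3627.4 − 1 ≈ 3626.4 → 3626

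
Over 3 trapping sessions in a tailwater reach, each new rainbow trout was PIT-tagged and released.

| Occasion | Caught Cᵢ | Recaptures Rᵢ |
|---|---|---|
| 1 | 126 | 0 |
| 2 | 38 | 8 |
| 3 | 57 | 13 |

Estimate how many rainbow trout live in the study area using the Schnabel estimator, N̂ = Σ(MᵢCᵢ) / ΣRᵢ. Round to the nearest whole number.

Marked at large before each occasion: Mᵢ = Σⱼ<ᵢ (Cⱼ − Rⱼ) → M1=0, M2=126, M3=156
Σ MᵢCᵢ = 0·126 + 126·38 + 156·57 = 0 + 4788 + 8892 = 13680
Σ Rᵢ = 0 + 8 + 13 = 21
N̂ = 13680 / 21 ≈ 651.4 → 651

N ≈ 651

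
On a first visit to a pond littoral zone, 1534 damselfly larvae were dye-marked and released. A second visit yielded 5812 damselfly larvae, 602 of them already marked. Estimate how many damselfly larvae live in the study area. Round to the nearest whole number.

N ≈ 14,810

If marked individuals mix randomly, R/C ≈ M/N, giving N ≈ M·C/R.
N = (1534 × 5812) / 602 = 8915608 / 602 ≈ 14810.0 → 14810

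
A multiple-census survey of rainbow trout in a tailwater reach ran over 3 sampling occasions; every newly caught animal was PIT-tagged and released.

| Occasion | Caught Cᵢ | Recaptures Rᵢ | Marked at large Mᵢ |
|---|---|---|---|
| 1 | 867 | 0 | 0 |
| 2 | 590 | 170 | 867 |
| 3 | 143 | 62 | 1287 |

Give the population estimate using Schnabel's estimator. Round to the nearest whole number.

N ≈ 2998

Σ MᵢCᵢ = 0·867 + 867·590 + 1287·143 = 0 + 511530 + 184041 = 695571
Σ Rᵢ = 0 + 170 + 62 = 232
N̂ = 695571 / 232 ≈ 2998.2 → 2998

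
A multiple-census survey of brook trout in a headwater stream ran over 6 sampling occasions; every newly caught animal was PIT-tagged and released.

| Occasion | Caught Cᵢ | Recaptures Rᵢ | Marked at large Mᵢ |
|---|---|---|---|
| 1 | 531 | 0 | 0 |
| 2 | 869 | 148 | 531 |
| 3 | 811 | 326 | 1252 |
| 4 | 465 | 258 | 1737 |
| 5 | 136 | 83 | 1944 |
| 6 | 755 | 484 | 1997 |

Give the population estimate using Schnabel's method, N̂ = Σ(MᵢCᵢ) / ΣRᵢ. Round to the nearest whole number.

Σ MᵢCᵢ = 0·531 + 531·869 + 1252·811 + 1737·465 + 1944·136 + 1997·755 = 0 + 461439 + 1015372 + 807705 + 264384 + 1507735 = 4056635
Σ Rᵢ = 0 + 148 + 326 + 258 + 83 + 484 = 1299
N̂ = 4056635 / 1299 ≈ 3122.9 → 3123

N ≈ 3123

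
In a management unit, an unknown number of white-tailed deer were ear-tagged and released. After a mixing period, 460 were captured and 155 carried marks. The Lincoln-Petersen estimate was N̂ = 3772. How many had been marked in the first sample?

From N = M·C/R: M = N·R / C = 3772·155 / 460 = 584660 / 460 = 1271.

M = 1271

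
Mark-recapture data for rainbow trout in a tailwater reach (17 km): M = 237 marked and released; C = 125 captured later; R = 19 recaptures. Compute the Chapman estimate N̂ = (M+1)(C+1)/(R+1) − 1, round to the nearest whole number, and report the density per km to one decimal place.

N̂ = 238·126/20 − 1 = 29988/20 − 1 ≈ 1498.4 → 1498
Density = N̂ / area = 1498 / 17 ≈ 88.12 → 88.1 per km

density ≈ 88.1 rainbow trout per km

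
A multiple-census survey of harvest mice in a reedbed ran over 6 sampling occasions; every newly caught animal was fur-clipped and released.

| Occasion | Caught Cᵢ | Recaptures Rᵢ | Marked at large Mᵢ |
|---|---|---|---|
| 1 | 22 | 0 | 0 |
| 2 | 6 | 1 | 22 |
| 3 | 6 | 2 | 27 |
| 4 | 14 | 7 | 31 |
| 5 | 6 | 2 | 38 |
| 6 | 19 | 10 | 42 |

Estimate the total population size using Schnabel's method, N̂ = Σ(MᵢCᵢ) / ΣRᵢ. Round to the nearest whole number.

N ≈ 80

Σ MᵢCᵢ = 0·22 + 22·6 + 27·6 + 31·14 + 38·6 + 42·19 = 0 + 132 + 162 + 434 + 228 + 798 = 1754
Σ Rᵢ = 0 + 1 + 2 + 7 + 2 + 10 = 22
N̂ = 1754 / 22 ≈ 79.7 → 80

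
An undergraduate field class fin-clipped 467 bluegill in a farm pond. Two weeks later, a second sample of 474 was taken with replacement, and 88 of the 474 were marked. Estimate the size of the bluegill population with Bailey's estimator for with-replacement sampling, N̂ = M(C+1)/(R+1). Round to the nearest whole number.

N ≈ 2492

N̂ = 467·(474+1)/(88+1) = 467·475/89 = 221825/89 ≈ 2492.4 → 2492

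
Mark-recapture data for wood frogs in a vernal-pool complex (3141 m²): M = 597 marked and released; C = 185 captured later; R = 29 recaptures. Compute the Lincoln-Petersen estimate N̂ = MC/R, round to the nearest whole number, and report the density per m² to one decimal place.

density ≈ 1.2 wood frogs per m²

N̂ = 597·185/29 = 110445/29 ≈ 3808.4 → 3808
Density = N̂ / area = 3808 / 3141 ≈ 1.21 → 1.2 per m²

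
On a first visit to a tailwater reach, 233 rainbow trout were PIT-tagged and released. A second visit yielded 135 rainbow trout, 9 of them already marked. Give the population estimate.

N = (233 × 135) / 9 = 31455 / 9 = 3495

N = 3495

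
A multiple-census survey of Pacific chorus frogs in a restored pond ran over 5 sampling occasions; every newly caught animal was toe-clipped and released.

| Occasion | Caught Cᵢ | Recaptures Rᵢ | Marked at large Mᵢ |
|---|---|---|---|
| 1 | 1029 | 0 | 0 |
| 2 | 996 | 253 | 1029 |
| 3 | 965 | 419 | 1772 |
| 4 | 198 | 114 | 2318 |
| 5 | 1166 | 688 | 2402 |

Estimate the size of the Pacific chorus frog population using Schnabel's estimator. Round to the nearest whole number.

N ≈ 4067

Σ MᵢCᵢ = 0·1029 + 1029·996 + 1772·965 + 2318·198 + 2402·1166 = 0 + 1024884 + 1709980 + 458964 + 2800732 = 5994560
Σ Rᵢ = 0 + 253 + 419 + 114 + 688 = 1474
N̂ = 5994560 / 1474 ≈ 4066.9 → 4067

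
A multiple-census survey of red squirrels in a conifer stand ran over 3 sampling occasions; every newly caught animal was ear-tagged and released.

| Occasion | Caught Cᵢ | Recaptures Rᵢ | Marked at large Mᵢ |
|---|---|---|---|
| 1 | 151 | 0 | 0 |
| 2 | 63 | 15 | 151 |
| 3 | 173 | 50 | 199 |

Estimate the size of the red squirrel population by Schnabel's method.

N = 676

Σ MᵢCᵢ = 0·151 + 151·63 + 199·173 = 0 + 9513 + 34427 = 43940
Σ Rᵢ = 0 + 15 + 50 = 65
N̂ = 43940 / 65 = 676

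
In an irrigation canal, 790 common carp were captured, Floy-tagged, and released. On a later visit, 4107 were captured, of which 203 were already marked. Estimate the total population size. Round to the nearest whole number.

N ≈ 15,983

Lincoln-Petersen assumes M/N = R/C, so N = M·C / R.
N = (790 × 4107) / 203 = 3244530 / 203 ≈ 15982.9 → 15983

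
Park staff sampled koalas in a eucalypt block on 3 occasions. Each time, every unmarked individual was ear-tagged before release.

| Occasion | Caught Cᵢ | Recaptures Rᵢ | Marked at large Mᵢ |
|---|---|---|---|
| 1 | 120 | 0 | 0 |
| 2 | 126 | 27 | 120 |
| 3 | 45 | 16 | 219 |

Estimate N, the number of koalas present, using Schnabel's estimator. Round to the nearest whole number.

Σ MᵢCᵢ = 0·120 + 120·126 + 219·45 = 0 + 15120 + 9855 = 24975
Σ Rᵢ = 0 + 27 + 16 = 43
N̂ = 24975 / 43 ≈ 580.8 → 581

N ≈ 581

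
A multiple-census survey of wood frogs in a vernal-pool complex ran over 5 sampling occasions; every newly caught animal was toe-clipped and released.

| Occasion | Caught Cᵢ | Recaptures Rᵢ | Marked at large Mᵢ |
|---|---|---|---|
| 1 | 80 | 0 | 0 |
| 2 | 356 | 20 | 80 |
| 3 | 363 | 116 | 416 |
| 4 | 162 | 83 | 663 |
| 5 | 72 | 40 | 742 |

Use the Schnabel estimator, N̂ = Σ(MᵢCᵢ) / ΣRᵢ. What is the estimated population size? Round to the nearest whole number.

Σ MᵢCᵢ = 0·80 + 80·356 + 416·363 + 663·162 + 742·72 = 0 + 28480 + 151008 + 107406 + 53424 = 340318
Σ Rᵢ = 0 + 20 + 116 + 83 + 40 = 259
N̂ = 340318 / 259 ≈ 1314.0 → 1314

N ≈ 1314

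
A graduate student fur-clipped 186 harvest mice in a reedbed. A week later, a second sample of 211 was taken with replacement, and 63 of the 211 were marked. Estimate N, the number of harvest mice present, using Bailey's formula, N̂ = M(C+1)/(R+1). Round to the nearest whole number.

N̂ = 186·(211+1)/(63+1) = 186·212/64 = 39432/64 ≈ 616.1 → 616

N ≈ 616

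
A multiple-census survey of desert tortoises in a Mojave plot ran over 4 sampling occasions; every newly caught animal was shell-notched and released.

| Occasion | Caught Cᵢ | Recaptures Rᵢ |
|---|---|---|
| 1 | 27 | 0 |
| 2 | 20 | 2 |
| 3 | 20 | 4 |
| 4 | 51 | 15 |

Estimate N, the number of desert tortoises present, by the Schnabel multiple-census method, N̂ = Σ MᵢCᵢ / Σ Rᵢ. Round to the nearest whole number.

N ≈ 217

Marked at large before each occasion: Mᵢ = Σⱼ<ᵢ (Cⱼ − Rⱼ) → M1=0, M2=27, M3=45, M4=61
Σ MᵢCᵢ = 0·27 + 27·20 + 45·20 + 61·51 = 0 + 540 + 900 + 3111 = 4551
Σ Rᵢ = 0 + 2 + 4 + 15 = 21
N̂ = 4551 / 21 ≈ 216.7 → 217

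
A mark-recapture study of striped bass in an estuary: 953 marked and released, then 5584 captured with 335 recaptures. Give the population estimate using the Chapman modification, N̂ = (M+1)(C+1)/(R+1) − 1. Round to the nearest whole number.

N̂ = (953+1)(5584+1)/(335+1) − 1 = 954·5585/336 − 1
= 5328090/336 − 1 ≈ 15857.4 − 1 ≈ 15856.4 → 15856

N ≈ 15,856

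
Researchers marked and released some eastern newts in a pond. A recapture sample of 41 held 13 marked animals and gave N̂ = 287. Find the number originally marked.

M = 91

From N = M·C/R: M = N·R / C = 287·13 / 41 = 3731 / 41 = 91.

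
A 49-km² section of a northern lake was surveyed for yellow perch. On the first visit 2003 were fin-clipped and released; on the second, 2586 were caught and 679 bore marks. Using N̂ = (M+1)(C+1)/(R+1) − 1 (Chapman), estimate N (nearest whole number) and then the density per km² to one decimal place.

N̂ = 2004·2587/680 − 1 = 5184348/680 − 1 ≈ 7623.0 → 7623
Density = N̂ / area = 7623 / 49 ≈ 155.57 → 155.6 per km²

density ≈ 155.6 yellow perch per km²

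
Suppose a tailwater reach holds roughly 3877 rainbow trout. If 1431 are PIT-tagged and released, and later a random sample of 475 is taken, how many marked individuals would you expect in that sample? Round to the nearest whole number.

The marked fraction of the population is 1431/3877, so in a sample of 475 expect C·(M/N) marked.
E[R] = 1431 × 475 / 3877 = 679725 / 3877 ≈ 175.3 → 175

expected recaptures ≈ 175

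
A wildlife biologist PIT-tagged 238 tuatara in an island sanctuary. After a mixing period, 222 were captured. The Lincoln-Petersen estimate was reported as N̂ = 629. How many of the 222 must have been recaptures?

From N = M·C/R: R = M·C / N = 238·222 / 629 = 52836 / 629 = 84.

R = 84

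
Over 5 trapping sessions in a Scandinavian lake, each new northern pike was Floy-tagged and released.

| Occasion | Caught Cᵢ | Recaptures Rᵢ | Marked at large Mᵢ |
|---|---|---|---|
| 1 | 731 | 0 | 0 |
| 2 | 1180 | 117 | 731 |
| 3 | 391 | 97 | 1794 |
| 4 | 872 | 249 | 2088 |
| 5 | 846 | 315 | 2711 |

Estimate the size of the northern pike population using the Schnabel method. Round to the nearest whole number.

Σ MᵢCᵢ = 0·731 + 731·1180 + 1794·391 + 2088·872 + 2711·846 = 0 + 862580 + 701454 + 1820736 + 2293506 = 5678276
Σ Rᵢ = 0 + 117 + 97 + 249 + 315 = 778
N̂ = 5678276 / 778 ≈ 7298.6 → 7299

N ≈ 7299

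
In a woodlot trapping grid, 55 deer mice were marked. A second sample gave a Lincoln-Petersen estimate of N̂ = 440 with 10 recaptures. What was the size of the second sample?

From N = M·C/R: C = N·R / M = 440·10 / 55 = 4400 / 55 = 80.

C = 80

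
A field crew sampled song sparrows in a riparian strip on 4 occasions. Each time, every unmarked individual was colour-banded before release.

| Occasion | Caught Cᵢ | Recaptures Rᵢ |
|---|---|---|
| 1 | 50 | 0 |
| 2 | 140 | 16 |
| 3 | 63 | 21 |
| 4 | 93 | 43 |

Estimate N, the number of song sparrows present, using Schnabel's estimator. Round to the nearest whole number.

Marked at large before each occasion: Mᵢ = Σⱼ<ᵢ (Cⱼ − Rⱼ) → M1=0, M2=50, M3=174, M4=216
Σ MᵢCᵢ = 0·50 + 50·140 + 174·63 + 216·93 = 0 + 7000 + 10962 + 20088 = 38050
Σ Rᵢ = 0 + 16 + 21 + 43 = 80
N̂ = 38050 / 80 ≈ 475.6 → 476

N ≈ 476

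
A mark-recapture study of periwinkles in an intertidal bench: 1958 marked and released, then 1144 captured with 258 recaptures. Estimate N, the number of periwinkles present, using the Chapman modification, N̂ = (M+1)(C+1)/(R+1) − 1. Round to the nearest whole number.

N̂ = (1958+1)(1144+1)/(258+1) − 1 = 1959·1145/259 − 1
= 2243055/259 − 1 ≈ 8660.4 − 1 ≈ 8659.4 → 8659

N ≈ 8659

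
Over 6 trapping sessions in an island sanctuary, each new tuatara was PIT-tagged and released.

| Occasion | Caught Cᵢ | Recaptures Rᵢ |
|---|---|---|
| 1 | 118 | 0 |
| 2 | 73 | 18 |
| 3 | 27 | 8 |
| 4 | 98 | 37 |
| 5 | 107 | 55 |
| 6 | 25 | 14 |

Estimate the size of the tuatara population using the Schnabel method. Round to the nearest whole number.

N ≈ 506

Marked at large before each occasion: Mᵢ = Σⱼ<ᵢ (Cⱼ − Rⱼ) → M1=0, M2=118, M3=173, M4=192, M5=253, M6=305
Σ MᵢCᵢ = 0·118 + 118·73 + 173·27 + 192·98 + 253·107 + 305·25 = 0 + 8614 + 4671 + 18816 + 27071 + 7625 = 66797
Σ Rᵢ = 0 + 18 + 8 + 37 + 55 + 14 = 132
N̂ = 66797 / 132 ≈ 506.0 → 506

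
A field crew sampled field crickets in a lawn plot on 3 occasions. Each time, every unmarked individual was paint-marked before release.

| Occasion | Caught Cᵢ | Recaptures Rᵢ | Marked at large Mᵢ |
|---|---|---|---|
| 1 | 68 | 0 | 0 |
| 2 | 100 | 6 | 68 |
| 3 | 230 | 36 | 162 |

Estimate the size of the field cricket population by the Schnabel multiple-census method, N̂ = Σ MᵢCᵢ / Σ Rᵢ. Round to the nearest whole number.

Σ MᵢCᵢ = 0·68 + 68·100 + 162·230 = 0 + 6800 + 37260 = 44060
Σ Rᵢ = 0 + 6 + 36 = 42
N̂ = 44060 / 42 ≈ 1049.0 → 1049

N ≈ 1049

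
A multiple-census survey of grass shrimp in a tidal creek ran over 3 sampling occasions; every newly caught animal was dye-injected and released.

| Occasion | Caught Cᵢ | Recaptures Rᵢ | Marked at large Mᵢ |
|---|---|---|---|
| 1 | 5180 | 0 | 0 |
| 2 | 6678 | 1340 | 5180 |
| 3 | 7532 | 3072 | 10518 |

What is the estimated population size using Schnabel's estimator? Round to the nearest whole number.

Σ MᵢCᵢ = 0·5180 + 5180·6678 + 10518·7532 = 0 + 34592040 + 79221576 = 113813616
Σ Rᵢ = 0 + 1340 + 3072 = 4412
N̂ = 113813616 / 4412 ≈ 25796.4 → 25796

N ≈ 25,796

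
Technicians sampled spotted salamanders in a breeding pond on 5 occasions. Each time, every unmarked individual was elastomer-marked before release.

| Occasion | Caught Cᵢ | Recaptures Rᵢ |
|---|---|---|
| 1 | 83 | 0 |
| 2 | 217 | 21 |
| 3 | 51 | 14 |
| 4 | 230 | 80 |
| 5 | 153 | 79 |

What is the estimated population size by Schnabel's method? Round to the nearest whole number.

Marked at large before each occasion: Mᵢ = Σⱼ<ᵢ (Cⱼ − Rⱼ) → M1=0, M2=83, M3=279, M4=316, M5=466
Σ MᵢCᵢ = 0·83 + 83·217 + 279·51 + 316·230 + 466·153 = 0 + 18011 + 14229 + 72680 + 71298 = 176218
Σ Rᵢ = 0 + 21 + 14 + 80 + 79 = 194
N̂ = 176218 / 194 ≈ 908.3 → 908

N ≈ 908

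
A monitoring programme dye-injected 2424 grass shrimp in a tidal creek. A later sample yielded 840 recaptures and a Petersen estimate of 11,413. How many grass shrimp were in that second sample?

C = 3955

From N = M·C/R: C = N·R / M = 11413·840 / 2424 = 9586920 / 2424 = 3955.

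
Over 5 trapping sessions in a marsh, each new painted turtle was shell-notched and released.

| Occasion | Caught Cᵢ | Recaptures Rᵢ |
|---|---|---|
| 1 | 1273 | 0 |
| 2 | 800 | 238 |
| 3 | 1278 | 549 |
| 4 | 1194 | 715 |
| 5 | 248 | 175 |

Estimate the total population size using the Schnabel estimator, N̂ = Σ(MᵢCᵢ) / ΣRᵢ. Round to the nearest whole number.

Marked at large before each occasion: Mᵢ = Σⱼ<ᵢ (Cⱼ − Rⱼ) → M1=0, M2=1273, M3=1835, M4=2564, M5=3043
Σ MᵢCᵢ = 0·1273 + 1273·800 + 1835·1278 + 2564·1194 + 3043·248 = 0 + 1018400 + 2345130 + 3061416 + 754664 = 7179610
Σ Rᵢ = 0 + 238 + 549 + 715 + 175 = 1677
N̂ = 7179610 / 1677 ≈ 4281.2 → 4281

N ≈ 4281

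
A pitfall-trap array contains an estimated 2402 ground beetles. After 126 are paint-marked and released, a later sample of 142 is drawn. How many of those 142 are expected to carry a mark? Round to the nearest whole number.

expected recaptures ≈ 7

The marked fraction of the population is 126/2402, so in a sample of 142 expect C·(M/N) marked.
E[R] = 126 × 142 / 2402 = 17892 / 2402 ≈ 7.4 → 7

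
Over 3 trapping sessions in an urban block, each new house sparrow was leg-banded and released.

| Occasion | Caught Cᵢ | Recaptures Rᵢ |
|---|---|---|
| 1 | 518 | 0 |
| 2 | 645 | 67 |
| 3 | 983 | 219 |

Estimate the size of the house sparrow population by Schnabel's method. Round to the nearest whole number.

N ≈ 4935

Marked at large before each occasion: Mᵢ = Σⱼ<ᵢ (Cⱼ − Rⱼ) → M1=0, M2=518, M3=1096
Σ MᵢCᵢ = 0·518 + 518·645 + 1096·983 = 0 + 334110 + 1077368 = 1411478
Σ Rᵢ = 0 + 67 + 219 = 286
N̂ = 1411478 / 286 ≈ 4935.2 → 4935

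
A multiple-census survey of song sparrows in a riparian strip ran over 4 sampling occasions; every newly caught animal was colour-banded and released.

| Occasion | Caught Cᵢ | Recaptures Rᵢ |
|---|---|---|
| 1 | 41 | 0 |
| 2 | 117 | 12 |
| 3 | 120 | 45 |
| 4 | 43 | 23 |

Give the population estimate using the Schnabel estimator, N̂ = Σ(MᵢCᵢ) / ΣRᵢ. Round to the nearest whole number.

N ≈ 398

Marked at large before each occasion: Mᵢ = Σⱼ<ᵢ (Cⱼ − Rⱼ) → M1=0, M2=41, M3=146, M4=221
Σ MᵢCᵢ = 0·41 + 41·117 + 146·120 + 221·43 = 0 + 4797 + 17520 + 9503 = 31820
Σ Rᵢ = 0 + 12 + 45 + 23 = 80
N̂ = 31820 / 80 ≈ 397.8 → 398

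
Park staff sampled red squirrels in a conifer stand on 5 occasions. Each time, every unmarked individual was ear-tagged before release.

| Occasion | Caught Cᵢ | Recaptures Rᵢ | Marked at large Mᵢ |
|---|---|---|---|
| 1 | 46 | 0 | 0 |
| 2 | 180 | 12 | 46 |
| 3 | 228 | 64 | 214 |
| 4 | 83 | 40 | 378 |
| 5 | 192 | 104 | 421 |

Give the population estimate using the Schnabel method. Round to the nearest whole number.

Σ MᵢCᵢ = 0·46 + 46·180 + 214·228 + 378·83 + 421·192 = 0 + 8280 + 48792 + 31374 + 80832 = 169278
Σ Rᵢ = 0 + 12 + 64 + 40 + 104 = 220
N̂ = 169278 / 220 ≈ 769.4 → 769

N ≈ 769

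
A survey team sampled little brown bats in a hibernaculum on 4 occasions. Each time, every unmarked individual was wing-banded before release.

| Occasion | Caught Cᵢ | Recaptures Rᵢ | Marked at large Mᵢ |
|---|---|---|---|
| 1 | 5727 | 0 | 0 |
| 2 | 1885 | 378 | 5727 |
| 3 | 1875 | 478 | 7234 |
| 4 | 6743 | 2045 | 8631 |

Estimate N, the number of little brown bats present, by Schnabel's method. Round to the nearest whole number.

Σ MᵢCᵢ = 0·5727 + 5727·1885 + 7234·1875 + 8631·6743 = 0 + 10795395 + 13563750 + 58198833 = 82557978
Σ Rᵢ = 0 + 378 + 478 + 2045 = 2901
N̂ = 82557978 / 2901 ≈ 28458.46 → 28458

N ≈ 28,458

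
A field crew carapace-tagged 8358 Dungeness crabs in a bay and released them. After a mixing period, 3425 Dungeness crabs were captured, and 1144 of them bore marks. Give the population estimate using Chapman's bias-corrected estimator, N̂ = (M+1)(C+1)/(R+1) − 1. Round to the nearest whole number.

N ≈ 25,010

N̂ = (8358+1)(3425+1)/(1144+1) − 1 = 8359·3426/1145 − 1
= 28637934/1145 − 1 ≈ 25011.3 − 1 ≈ 25010.3 → 25010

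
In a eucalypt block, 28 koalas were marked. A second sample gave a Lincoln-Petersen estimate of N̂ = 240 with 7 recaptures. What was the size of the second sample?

C = 60

From N = M·C/R: C = N·R / M = 240·7 / 28 = 1680 / 28 = 60.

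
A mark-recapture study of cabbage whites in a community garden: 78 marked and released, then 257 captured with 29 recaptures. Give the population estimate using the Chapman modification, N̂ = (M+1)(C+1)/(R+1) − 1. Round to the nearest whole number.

N ≈ 678

N̂ = (78+1)(257+1)/(29+1) − 1 = 79·258/30 − 1
= 20382/30 − 1 ≈ 679.4 − 1 ≈ 678.4 → 678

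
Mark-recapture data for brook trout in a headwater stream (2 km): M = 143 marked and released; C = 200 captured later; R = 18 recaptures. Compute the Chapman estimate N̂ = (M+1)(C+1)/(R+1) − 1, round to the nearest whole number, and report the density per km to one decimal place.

density ≈ 761.0 brook trout per km

N̂ = 144·201/19 − 1 = 28944/19 − 1 ≈ 1522.4 → 1522
Density = N̂ / area = 1522 / 2 = 761.0 per km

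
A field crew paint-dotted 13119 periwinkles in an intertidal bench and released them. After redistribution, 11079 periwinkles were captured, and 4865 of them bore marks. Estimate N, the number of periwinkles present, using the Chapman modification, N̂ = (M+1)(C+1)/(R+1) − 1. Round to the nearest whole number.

N̂ = (13119+1)(11079+1)/(4865+1) − 1 = 13120·11080/4866 − 1
= 145369600/4866 − 1 ≈ 29874.6 − 1 ≈ 29873.6 → 29874

N ≈ 29,874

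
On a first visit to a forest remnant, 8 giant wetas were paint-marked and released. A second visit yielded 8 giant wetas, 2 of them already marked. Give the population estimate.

N = 32

N = (8 × 8) / 2 = 64 / 2 = 32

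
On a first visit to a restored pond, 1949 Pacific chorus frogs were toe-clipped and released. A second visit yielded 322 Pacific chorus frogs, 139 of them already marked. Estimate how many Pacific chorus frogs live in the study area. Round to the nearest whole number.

The marked fraction in the recapture sample should equal the marked fraction in the population: 139/322 = 1949/N.
N = (1949 × 322) / 139 = 627578 / 139 ≈ 4514.9 → 4515

N ≈ 4515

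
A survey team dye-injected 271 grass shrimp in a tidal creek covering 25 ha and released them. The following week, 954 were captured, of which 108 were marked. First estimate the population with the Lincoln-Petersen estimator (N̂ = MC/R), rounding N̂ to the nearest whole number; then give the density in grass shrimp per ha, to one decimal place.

N̂ = 271·954/108 = 258534/108 ≈ 2393.8 → 2394
Density = N̂ / area = 2394 / 25 ≈ 95.76 → 95.8 per ha

density ≈ 95.8 grass shrimp per ha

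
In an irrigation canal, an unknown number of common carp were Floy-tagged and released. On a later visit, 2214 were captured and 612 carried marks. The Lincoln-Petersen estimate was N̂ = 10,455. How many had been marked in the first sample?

M = 2890

From N = M·C/R: M = N·R / C = 10455·612 / 2214 = 6398460 / 2214 = 2890.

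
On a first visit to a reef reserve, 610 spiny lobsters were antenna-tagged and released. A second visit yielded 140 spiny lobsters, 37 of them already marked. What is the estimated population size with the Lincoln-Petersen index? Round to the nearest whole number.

The marked fraction in the recapture sample should equal the marked fraction in the population: 37/140 = 610/N.
N = (610 × 140) / 37 = 85400 / 37 ≈ 2308.1 → 2308

N ≈ 2308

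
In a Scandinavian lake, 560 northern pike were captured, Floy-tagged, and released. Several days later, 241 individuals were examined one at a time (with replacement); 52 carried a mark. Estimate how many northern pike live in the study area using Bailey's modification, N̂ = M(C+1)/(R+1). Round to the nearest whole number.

N ≈ 2557

N̂ = 560·(241+1)/(52+1) = 560·242/53 = 135520/53 ≈ 2557.0 → 2557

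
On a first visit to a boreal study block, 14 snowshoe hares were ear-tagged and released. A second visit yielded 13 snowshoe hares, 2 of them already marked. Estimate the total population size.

The marked fraction in the recapture sample should equal the marked fraction in the population: 2/13 = 14/N.
N = (14 × 13) / 2 = 182 / 2 = 91

N = 91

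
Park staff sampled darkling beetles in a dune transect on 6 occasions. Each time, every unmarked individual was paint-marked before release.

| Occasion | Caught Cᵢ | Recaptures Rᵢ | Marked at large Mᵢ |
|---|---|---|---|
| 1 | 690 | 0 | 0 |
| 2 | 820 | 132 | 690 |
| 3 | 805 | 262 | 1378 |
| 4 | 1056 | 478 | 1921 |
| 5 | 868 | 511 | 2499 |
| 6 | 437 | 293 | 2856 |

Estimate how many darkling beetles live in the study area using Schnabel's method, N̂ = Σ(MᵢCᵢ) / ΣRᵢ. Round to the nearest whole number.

Σ MᵢCᵢ = 0·690 + 690·820 + 1378·805 + 1921·1056 + 2499·868 + 2856·437 = 0 + 565800 + 1109290 + 2028576 + 2169132 + 1248072 = 7120870
Σ Rᵢ = 0 + 132 + 262 + 478 + 511 + 293 = 1676
N̂ = 7120870 / 1676 ≈ 4248.7 → 4249

N ≈ 4249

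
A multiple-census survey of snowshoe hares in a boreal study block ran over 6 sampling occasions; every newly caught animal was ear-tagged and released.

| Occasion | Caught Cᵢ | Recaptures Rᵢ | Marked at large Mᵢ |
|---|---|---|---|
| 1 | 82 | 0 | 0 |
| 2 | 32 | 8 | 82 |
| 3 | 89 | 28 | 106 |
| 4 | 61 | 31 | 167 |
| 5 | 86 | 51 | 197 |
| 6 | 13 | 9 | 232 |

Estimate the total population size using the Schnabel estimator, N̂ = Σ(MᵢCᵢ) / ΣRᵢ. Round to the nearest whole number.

Σ MᵢCᵢ = 0·82 + 82·32 + 106·89 + 167·61 + 197·86 + 232·13 = 0 + 2624 + 9434 + 10187 + 16942 + 3016 = 42203
Σ Rᵢ = 0 + 8 + 28 + 31 + 51 + 9 = 127
N̂ = 42203 / 127 ≈ 332.3 → 332

N ≈ 332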